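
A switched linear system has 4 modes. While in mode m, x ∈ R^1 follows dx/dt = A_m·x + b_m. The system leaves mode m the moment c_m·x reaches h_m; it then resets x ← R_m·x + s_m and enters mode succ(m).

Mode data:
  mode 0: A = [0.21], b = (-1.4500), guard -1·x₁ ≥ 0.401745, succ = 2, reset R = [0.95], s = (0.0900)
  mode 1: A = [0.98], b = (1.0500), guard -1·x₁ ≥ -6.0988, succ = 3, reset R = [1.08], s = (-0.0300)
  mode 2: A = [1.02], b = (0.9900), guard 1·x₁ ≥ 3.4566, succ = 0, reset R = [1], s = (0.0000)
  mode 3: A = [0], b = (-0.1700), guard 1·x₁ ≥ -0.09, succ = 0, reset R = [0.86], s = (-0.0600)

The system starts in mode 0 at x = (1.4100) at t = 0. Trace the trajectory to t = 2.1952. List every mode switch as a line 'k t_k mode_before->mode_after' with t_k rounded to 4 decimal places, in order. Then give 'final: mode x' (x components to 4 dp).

Mode 0: guard c·x = 0.4017 hit at Δt = 1.3570 (t = 1.3570), x⁻ = (-0.4017) → reset → x⁺ = (-0.2917), jump to mode 2
Mode 2: flow for 0.8382 to horizon, guard not reached → x = (0.6258)

1 1.3570 0->2
final: 2 0.6258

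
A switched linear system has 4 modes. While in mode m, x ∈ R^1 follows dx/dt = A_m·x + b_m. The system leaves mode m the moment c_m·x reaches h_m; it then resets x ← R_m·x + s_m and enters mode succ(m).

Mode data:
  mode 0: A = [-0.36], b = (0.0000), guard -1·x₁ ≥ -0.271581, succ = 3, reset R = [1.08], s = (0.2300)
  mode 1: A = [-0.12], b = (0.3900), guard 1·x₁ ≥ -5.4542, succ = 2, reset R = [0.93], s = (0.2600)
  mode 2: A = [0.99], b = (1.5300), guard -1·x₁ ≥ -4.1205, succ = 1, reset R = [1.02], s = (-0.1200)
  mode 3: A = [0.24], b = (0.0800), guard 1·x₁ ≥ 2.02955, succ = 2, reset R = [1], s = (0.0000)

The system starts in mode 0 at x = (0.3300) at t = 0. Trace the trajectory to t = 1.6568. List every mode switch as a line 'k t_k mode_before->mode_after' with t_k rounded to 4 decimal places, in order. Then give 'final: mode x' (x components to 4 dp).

Mode 0: guard c·x = -0.2716 hit at Δt = 0.5412 (t = 0.5412), x⁻ = (0.2716) → reset → x⁺ = (0.5233), jump to mode 3
Mode 3: flow for 1.1156 to horizon, guard not reached → x = (0.7863)

1 0.5412 0->3
final: 3 0.7863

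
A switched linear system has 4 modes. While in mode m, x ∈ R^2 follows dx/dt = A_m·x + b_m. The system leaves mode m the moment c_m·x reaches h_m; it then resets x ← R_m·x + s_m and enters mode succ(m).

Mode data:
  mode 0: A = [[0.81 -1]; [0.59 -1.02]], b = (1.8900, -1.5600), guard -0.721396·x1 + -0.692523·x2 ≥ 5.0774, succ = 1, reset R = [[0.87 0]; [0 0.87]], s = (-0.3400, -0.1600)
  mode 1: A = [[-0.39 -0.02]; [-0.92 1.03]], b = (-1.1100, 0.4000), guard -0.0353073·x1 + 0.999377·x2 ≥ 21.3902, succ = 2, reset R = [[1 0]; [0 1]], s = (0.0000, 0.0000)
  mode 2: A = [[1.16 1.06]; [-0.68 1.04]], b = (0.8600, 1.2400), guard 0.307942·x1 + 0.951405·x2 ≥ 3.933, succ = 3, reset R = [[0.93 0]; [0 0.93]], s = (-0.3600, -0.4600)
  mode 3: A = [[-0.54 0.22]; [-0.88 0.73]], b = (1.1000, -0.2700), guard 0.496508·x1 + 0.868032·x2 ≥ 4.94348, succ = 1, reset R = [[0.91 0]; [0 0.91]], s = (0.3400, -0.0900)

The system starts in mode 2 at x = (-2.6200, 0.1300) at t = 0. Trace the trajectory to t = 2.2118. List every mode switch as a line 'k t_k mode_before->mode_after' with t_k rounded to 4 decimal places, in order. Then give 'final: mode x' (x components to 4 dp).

Mode 2: guard c·x = 3.9330 hit at Δt = 0.8749 (t = 0.8749), x⁻ = (-3.0097, 5.1080) → reset → x⁺ = (-3.1591, 4.2905), jump to mode 3
Mode 3: guard c·x = 4.9435 hit at Δt = 0.4061 (t = 1.2810), x⁻ = (-1.6942, 6.6641) → reset → x⁺ = (-1.2017, 5.9743), jump to mode 1
Mode 1: flow for 0.9308 to horizon, guard not reached → x = (-1.8820, 18.3486)

1 0.8749 2->3
2 1.2810 3->1
final: 1 -1.8820 18.3486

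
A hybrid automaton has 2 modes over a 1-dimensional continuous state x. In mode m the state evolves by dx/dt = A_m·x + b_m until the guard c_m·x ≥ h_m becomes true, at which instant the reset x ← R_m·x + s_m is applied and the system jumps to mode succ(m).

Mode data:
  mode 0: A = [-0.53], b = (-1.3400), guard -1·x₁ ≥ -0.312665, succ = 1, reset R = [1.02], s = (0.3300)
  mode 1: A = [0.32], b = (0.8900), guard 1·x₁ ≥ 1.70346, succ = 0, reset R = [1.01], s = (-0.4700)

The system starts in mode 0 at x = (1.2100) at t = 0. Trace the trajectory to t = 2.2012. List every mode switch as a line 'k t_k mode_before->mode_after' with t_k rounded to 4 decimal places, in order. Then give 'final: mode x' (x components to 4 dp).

Mode 0: guard c·x = -0.3127 hit at Δt = 0.5179 (t = 0.5179), x⁻ = (0.3127) → reset → x⁺ = (0.6489), jump to mode 1
Mode 1: guard c·x = 1.7035 hit at Δt = 0.8377 (t = 1.3556), x⁻ = (1.7035) → reset → x⁺ = (1.2505), jump to mode 0
Mode 0: guard c·x = -0.3127 hit at Δt = 0.5382 (t = 1.8938), x⁻ = (0.3127) → reset → x⁺ = (0.6489), jump to mode 1
Mode 1: flow for 0.3074 to horizon, guard not reached → x = (1.0035)

1 0.5179 0->1
2 1.3556 1->0
3 1.8938 0->1
final: 1 1.0035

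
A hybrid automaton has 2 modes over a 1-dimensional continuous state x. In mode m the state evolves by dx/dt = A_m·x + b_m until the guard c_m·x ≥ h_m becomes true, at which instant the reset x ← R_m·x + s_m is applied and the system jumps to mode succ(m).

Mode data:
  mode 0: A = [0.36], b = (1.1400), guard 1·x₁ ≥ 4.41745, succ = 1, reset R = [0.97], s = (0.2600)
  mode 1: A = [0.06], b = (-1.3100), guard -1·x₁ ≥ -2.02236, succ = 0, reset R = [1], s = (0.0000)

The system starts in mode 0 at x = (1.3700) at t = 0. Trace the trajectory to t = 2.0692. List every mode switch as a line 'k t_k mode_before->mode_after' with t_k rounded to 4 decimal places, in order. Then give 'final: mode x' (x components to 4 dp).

1 1.4274 0->1
final: 1 3.8662

Mode 0: guard c·x = 4.4174 hit at Δt = 1.4274 (t = 1.4274), x⁻ = (4.4174) → reset → x⁺ = (4.5449), jump to mode 1
Mode 1: flow for 0.6418 to horizon, guard not reached → x = (3.8662)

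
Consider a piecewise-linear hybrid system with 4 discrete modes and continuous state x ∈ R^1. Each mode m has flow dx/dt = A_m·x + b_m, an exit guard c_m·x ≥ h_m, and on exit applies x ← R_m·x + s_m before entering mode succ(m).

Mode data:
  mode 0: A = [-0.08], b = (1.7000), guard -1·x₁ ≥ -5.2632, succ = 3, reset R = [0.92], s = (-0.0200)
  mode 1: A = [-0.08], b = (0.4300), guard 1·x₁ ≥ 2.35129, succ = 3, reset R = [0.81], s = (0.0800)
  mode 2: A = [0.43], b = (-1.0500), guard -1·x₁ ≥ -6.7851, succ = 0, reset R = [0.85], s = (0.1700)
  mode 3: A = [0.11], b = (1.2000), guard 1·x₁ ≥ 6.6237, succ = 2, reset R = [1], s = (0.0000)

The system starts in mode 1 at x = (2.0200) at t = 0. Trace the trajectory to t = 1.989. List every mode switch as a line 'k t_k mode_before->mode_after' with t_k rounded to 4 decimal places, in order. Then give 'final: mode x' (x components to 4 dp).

1 1.2996 1->3
final: 3 3.0004

Mode 1: guard c·x = 2.3513 hit at Δt = 1.2996 (t = 1.2996), x⁻ = (2.3513) → reset → x⁺ = (1.9845), jump to mode 3
Mode 3: flow for 0.6894 to horizon, guard not reached → x = (3.0004)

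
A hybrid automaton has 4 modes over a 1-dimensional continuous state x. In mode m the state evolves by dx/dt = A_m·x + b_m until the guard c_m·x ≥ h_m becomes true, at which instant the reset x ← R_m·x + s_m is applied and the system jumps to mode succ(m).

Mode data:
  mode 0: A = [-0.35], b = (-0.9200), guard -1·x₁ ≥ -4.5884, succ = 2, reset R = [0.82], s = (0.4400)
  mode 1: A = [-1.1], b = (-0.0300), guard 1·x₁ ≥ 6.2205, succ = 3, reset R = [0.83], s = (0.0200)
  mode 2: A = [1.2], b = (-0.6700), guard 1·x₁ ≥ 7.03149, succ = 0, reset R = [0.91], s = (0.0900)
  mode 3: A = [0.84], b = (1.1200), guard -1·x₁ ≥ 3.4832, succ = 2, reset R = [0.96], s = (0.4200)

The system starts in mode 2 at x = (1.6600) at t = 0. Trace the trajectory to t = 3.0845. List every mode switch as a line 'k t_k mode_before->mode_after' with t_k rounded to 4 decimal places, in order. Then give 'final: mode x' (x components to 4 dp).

Mode 2: guard c·x = 7.0315 hit at Δt = 1.4757 (t = 1.4757), x⁻ = (7.0315) → reset → x⁺ = (6.4887), jump to mode 0
Mode 0: guard c·x = -4.5884 hit at Δt = 0.6678 (t = 2.1435), x⁻ = (4.5884) → reset → x⁺ = (4.2025), jump to mode 2
Mode 2: guard c·x = 7.0315 hit at Δt = 0.4788 (t = 2.6223), x⁻ = (7.0315) → reset → x⁺ = (6.4887), jump to mode 0
Mode 0: flow for 0.4622 to horizon, guard not reached → x = (5.1268)

1 1.4757 2->0
2 2.1435 0->2
3 2.6223 2->0
final: 0 5.1268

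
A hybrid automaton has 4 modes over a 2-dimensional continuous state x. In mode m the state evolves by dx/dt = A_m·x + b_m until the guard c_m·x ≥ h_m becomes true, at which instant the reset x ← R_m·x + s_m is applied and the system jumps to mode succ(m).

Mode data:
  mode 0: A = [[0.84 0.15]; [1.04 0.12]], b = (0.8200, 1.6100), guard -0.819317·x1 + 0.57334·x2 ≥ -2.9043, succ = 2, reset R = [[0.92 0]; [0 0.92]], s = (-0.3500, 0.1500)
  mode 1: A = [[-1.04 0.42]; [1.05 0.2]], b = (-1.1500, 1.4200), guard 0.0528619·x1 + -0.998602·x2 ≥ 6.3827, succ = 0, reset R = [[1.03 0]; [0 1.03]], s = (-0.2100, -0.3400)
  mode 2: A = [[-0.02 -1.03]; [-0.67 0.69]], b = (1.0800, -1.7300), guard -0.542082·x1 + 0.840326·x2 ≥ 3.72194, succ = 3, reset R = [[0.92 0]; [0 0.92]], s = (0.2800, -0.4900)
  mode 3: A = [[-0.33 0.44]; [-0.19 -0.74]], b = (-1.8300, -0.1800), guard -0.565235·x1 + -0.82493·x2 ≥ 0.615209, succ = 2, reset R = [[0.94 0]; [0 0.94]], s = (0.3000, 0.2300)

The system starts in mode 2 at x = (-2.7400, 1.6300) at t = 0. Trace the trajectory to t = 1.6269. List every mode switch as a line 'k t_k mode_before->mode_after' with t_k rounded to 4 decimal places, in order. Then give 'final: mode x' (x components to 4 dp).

Mode 2: guard c·x = 3.7219 hit at Δt = 0.4752 (t = 0.4752), x⁻ = (-3.1664, 2.3866) → reset → x⁺ = (-2.6331, 1.7056), jump to mode 3
Mode 3: guard c·x = 0.6152 hit at Δt = 0.6995 (t = 1.1747), x⁻ = (-2.8430, 1.2023) → reset → x⁺ = (-2.3725, 1.3601), jump to mode 2
Mode 2: flow for 0.4522 to horizon, guard not reached → x = (-2.5931, 1.8147)

1 0.4752 2->3
2 1.1747 3->2
final: 2 -2.5931 1.8147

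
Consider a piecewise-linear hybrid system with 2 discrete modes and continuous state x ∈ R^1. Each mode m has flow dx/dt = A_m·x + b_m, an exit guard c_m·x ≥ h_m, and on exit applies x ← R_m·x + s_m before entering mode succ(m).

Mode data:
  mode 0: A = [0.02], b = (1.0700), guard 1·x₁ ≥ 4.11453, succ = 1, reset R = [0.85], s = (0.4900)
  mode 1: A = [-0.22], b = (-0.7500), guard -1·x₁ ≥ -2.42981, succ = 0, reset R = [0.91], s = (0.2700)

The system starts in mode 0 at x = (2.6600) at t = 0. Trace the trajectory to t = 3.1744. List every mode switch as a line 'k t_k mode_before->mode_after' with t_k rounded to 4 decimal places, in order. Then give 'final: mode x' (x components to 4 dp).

1 1.2785 0->1
2 2.3533 1->0
final: 0 3.4080

Mode 0: guard c·x = 4.1145 hit at Δt = 1.2785 (t = 1.2785), x⁻ = (4.1145) → reset → x⁺ = (3.9874), jump to mode 1
Mode 1: guard c·x = -2.4298 hit at Δt = 1.0748 (t = 2.3533), x⁻ = (2.4298) → reset → x⁺ = (2.4811), jump to mode 0
Mode 0: flow for 0.8211 to horizon, guard not reached → x = (3.4080)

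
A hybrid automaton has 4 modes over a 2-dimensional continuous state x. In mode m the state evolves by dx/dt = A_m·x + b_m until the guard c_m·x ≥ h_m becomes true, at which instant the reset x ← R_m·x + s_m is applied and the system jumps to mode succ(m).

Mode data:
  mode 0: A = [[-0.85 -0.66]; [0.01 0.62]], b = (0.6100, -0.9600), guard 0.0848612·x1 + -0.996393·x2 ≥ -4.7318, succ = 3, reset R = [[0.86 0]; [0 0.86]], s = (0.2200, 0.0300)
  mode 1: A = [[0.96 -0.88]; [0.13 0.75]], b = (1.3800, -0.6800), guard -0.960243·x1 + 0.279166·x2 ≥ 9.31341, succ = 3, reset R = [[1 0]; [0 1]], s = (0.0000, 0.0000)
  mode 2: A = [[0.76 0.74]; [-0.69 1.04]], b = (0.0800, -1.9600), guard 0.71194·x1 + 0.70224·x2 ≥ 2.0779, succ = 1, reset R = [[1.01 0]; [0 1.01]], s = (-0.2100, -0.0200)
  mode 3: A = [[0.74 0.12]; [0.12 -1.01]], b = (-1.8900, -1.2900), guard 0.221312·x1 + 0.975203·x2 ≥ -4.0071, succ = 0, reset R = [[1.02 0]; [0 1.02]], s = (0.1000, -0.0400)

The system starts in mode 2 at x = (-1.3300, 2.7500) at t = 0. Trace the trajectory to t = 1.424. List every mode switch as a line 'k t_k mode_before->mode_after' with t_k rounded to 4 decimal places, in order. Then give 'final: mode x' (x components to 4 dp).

Mode 2: guard c·x = 2.0779 hit at Δt = 0.4206 (t = 0.4206), x⁻ = (-0.6393, 3.6071) → reset → x⁺ = (-0.8557, 3.6232), jump to mode 1
Mode 1: flow for 1.0034 to horizon, guard not reached → x = (-6.7214, 6.1285)

1 0.4206 2->1
final: 1 -6.7214 6.1285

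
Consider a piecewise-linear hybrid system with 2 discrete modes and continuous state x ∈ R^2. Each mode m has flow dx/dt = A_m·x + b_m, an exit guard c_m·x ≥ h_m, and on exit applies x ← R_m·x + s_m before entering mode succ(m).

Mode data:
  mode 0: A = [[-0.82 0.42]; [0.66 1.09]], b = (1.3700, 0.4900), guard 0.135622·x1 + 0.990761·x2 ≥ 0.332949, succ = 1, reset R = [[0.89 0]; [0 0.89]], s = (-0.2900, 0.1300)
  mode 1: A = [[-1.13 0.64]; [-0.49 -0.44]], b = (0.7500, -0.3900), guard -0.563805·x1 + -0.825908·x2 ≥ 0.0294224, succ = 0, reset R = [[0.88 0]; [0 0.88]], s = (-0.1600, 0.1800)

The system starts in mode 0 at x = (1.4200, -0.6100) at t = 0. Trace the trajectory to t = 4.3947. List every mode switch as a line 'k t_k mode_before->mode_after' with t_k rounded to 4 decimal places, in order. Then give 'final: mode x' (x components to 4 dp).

1 0.6619 0->1
2 1.6826 1->0
3 2.2343 0->1
4 3.3873 1->0
5 3.8754 0->1
final: 1 0.5489 -0.0267

Mode 0: guard c·x = 0.3329 hit at Δt = 0.6619 (t = 0.6619), x⁻ = (1.4713, 0.1347) → reset → x⁺ = (1.0195, 0.2498), jump to mode 1
Mode 1: guard c·x = 0.0294 hit at Δt = 1.0207 (t = 1.6826), x⁻ = (0.6837, -0.5023) → reset → x⁺ = (0.4416, -0.2621), jump to mode 0
Mode 0: guard c·x = 0.3329 hit at Δt = 0.5517 (t = 2.2343), x⁻ = (0.8810, 0.2155) → reset → x⁺ = (0.4941, 0.3218), jump to mode 1
Mode 1: guard c·x = 0.0294 hit at Δt = 1.1531 (t = 3.3873), x⁻ = (0.5547, -0.4143) → reset → x⁺ = (0.3281, -0.1845), jump to mode 0
Mode 0: guard c·x = 0.3329 hit at Δt = 0.4880 (t = 3.8754), x⁻ = (0.7720, 0.2304) → reset → x⁺ = (0.3971, 0.3350), jump to mode 1
Mode 1: flow for 0.5193 to horizon, guard not reached → x = (0.5489, -0.0267)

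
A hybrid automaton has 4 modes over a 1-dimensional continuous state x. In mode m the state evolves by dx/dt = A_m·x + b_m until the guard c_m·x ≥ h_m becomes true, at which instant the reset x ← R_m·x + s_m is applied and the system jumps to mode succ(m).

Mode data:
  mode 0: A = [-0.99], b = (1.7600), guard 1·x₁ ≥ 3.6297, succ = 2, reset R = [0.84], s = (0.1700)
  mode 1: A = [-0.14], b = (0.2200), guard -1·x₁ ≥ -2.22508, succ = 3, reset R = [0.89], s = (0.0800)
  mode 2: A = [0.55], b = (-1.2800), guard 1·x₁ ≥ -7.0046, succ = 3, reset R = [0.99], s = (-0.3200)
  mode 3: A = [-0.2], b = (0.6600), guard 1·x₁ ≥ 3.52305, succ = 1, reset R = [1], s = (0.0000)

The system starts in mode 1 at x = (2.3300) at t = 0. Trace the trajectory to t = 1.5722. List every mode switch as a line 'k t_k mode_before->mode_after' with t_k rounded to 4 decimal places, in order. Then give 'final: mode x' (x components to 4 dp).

1 1.0633 1->3
final: 3 2.1803

Mode 1: guard c·x = -2.2251 hit at Δt = 1.0633 (t = 1.0633), x⁻ = (2.2251) → reset → x⁺ = (2.0603), jump to mode 3
Mode 3: flow for 0.5089 to horizon, guard not reached → x = (2.1803)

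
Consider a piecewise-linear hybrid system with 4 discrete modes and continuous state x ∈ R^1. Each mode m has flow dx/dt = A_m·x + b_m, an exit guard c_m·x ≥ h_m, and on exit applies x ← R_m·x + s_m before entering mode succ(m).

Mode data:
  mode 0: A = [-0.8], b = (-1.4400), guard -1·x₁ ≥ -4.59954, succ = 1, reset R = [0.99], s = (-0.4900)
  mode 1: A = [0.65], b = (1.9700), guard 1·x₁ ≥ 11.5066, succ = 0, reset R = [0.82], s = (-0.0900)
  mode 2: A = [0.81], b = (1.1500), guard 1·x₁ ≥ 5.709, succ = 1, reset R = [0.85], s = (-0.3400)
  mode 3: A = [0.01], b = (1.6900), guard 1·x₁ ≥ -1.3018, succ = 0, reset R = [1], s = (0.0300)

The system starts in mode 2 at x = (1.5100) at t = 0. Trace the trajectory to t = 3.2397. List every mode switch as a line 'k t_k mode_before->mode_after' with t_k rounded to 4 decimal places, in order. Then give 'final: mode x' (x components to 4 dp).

1 1.0978 2->1
2 2.1071 1->0
3 2.8006 0->1
final: 1 6.4069

Mode 2: guard c·x = 5.7090 hit at Δt = 1.0978 (t = 1.0978), x⁻ = (5.7090) → reset → x⁺ = (4.5126), jump to mode 1
Mode 1: guard c·x = 11.5066 hit at Δt = 1.0093 (t = 2.1071), x⁻ = (11.5066) → reset → x⁺ = (9.3454), jump to mode 0
Mode 0: guard c·x = -4.5995 hit at Δt = 0.6935 (t = 2.8006), x⁻ = (4.5995) → reset → x⁺ = (4.0635), jump to mode 1
Mode 1: flow for 0.4391 to horizon, guard not reached → x = (6.4069)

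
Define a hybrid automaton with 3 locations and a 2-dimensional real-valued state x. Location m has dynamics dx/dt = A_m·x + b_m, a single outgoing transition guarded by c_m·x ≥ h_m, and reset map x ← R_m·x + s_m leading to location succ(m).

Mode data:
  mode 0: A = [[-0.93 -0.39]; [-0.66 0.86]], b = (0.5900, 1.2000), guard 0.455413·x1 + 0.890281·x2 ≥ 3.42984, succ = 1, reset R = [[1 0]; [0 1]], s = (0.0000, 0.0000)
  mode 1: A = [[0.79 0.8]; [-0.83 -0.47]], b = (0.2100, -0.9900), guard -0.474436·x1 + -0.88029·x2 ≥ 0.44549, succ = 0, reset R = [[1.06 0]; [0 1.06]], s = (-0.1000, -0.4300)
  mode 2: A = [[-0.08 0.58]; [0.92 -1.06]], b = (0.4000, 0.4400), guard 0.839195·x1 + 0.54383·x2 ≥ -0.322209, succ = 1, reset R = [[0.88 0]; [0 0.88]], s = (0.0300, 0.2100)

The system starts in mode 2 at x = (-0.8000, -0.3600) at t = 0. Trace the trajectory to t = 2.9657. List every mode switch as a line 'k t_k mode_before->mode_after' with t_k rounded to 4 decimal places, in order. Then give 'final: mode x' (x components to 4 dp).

1 1.5704 2->1
2 2.2187 1->0
final: 0 0.1959 -0.1685

Mode 2: guard c·x = -0.3222 hit at Δt = 1.5704 (t = 1.5704), x⁻ = (-0.3236, -0.0931) → reset → x⁺ = (-0.2548, 0.1281), jump to mode 1
Mode 1: guard c·x = 0.4455 hit at Δt = 0.6483 (t = 2.2187), x⁻ = (-0.3144, -0.3366) → reset → x⁺ = (-0.4332, -0.7868), jump to mode 0
Mode 0: flow for 0.7470 to horizon, guard not reached → x = (0.1959, -0.1685)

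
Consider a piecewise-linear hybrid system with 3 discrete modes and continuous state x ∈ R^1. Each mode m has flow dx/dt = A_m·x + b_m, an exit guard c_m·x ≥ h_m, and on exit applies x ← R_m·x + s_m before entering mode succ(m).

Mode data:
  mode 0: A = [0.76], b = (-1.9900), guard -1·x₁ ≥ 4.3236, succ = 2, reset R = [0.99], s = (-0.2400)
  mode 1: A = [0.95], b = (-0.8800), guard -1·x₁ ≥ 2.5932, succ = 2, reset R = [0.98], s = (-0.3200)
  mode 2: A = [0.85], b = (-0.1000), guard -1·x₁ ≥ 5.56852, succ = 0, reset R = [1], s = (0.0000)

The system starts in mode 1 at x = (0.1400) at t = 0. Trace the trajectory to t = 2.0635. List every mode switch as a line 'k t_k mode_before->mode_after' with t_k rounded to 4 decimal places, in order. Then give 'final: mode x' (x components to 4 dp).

1 1.5776 1->2
final: 2 -4.3847

Mode 1: guard c·x = 2.5932 hit at Δt = 1.5776 (t = 1.5776), x⁻ = (-2.5932) → reset → x⁺ = (-2.8613), jump to mode 2
Mode 2: flow for 0.4859 to horizon, guard not reached → x = (-4.3847)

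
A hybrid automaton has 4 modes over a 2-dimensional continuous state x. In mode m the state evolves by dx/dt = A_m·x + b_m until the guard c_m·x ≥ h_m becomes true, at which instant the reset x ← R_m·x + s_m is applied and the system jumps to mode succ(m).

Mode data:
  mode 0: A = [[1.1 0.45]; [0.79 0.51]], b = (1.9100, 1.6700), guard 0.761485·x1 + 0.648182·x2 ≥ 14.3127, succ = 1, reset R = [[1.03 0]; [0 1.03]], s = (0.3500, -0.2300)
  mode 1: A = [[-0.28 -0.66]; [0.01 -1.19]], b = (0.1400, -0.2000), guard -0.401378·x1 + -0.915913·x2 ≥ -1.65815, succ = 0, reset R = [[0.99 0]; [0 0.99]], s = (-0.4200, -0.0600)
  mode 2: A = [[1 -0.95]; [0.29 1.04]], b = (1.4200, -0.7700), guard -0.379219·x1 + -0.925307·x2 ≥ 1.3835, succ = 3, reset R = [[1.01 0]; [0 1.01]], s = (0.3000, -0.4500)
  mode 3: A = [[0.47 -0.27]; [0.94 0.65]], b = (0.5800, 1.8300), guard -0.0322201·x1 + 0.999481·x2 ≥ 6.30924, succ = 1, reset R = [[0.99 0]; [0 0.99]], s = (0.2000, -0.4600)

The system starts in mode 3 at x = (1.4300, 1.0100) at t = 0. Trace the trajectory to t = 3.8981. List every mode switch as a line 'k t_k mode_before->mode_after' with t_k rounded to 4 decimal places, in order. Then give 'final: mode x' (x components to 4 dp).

Mode 3: guard c·x = 6.3092 hit at Δt = 0.9441 (t = 0.9441), x⁻ = (1.8955, 6.3736) → reset → x⁺ = (2.0766, 5.8499), jump to mode 1
Mode 1: guard c·x = -1.6582 hit at Δt = 0.9171 (t = 1.8612), x⁻ = (-0.1033, 1.8557) → reset → x⁺ = (-0.5223, 1.7771), jump to mode 0
Mode 0: guard c·x = 14.3127 hit at Δt = 1.3891 (t = 3.2503), x⁻ = (9.6371, 10.7596) → reset → x⁺ = (10.2763, 10.8523), jump to mode 1
Mode 1: flow for 0.6478 to horizon, guard not reached → x = (5.7423, 4.9637)

1 0.9441 3->1
2 1.8612 1->0
3 3.2503 0->1
final: 1 5.7423 4.9637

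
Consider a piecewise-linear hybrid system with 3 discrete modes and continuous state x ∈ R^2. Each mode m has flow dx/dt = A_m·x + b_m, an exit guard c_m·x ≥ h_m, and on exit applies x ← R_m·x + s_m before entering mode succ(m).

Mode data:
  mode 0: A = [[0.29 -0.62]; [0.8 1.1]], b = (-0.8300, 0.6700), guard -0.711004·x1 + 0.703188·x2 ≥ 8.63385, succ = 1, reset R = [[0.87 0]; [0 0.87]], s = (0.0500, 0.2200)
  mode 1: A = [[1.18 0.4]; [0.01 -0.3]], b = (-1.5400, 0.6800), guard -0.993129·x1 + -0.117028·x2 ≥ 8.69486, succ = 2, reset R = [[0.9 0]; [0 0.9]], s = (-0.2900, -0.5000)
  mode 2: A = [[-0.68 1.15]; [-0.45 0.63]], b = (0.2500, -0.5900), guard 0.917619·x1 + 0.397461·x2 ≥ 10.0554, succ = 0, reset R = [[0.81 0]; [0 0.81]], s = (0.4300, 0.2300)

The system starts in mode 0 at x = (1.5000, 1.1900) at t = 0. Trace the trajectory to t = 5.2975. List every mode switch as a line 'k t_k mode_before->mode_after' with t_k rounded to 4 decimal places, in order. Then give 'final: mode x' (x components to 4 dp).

Mode 0: guard c·x = 8.6339 hit at Δt = 1.4173 (t = 1.4173), x⁻ = (-3.6898, 8.5473) → reset → x⁺ = (-3.1601, 7.6562), jump to mode 1
Mode 1: guard c·x = 8.6949 hit at Δt = 1.1744 (t = 2.5917), x⁻ = (-9.4619, 5.9992) → reset → x⁺ = (-8.8057, 4.8992), jump to mode 2
Mode 2: guard c·x = 10.0554 hit at Δt = 1.3013 (t = 3.8930), x⁻ = (5.7361, 12.0562) → reset → x⁺ = (5.0762, 9.9955), jump to mode 0
Mode 0: guard c·x = 8.6339 hit at Δt = 0.2946 (t = 4.1876), x⁻ = (2.8965, 15.2069) → reset → x⁺ = (2.5700, 13.4500), jump to mode 1
Mode 1: flow for 1.1099 to horizon, guard not reached → x = (17.1220, 10.3659)

1 1.4173 0->1
2 2.5917 1->2
3 3.8930 2->0
4 4.1876 0->1
final: 1 17.1220 10.3659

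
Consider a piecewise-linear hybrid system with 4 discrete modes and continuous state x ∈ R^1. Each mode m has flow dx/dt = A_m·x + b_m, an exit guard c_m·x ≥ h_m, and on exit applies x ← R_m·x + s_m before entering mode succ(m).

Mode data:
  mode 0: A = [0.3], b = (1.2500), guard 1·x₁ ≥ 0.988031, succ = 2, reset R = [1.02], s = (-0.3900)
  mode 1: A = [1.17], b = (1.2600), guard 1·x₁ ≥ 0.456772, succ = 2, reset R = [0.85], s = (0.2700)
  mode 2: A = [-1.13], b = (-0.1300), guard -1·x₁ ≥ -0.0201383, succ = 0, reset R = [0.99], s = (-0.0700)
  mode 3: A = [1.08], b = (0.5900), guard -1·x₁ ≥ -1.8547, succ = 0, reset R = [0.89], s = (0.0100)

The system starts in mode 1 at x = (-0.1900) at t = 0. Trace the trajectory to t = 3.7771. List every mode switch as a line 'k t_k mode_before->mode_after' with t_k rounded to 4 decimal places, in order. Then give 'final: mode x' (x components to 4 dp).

1 0.4681 1->2
2 2.0115 2->0
3 2.7611 0->2
final: 2 0.1174

Mode 1: guard c·x = 0.4568 hit at Δt = 0.4681 (t = 0.4681), x⁻ = (0.4568) → reset → x⁺ = (0.6583), jump to mode 2
Mode 2: guard c·x = -0.0201 hit at Δt = 1.5434 (t = 2.0115), x⁻ = (0.0201) → reset → x⁺ = (-0.0501), jump to mode 0
Mode 0: guard c·x = 0.9880 hit at Δt = 0.7496 (t = 2.7611), x⁻ = (0.9880) → reset → x⁺ = (0.6178), jump to mode 2
Mode 2: flow for 1.0160 to horizon, guard not reached → x = (0.1174)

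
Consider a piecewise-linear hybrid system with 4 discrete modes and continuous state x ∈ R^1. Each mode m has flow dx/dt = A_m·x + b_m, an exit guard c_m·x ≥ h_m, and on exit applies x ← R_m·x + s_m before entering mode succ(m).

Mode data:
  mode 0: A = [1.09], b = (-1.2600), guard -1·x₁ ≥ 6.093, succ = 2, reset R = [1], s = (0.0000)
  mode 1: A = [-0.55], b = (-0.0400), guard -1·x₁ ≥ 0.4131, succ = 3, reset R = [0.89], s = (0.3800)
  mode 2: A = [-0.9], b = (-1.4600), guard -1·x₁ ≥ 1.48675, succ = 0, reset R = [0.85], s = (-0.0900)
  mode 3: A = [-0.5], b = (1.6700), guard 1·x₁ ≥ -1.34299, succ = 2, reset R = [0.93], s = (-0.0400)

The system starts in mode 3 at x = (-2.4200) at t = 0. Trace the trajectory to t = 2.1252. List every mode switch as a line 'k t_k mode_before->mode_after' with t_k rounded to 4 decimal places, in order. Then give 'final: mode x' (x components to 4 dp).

1 0.4140 3->2
2 1.4141 2->0
final: 0 -4.2920

Mode 3: guard c·x = -1.3430 hit at Δt = 0.4140 (t = 0.4140), x⁻ = (-1.3430) → reset → x⁺ = (-1.2890), jump to mode 2
Mode 2: guard c·x = 1.4868 hit at Δt = 1.0001 (t = 1.4141), x⁻ = (-1.4868) → reset → x⁺ = (-1.3537), jump to mode 0
Mode 0: flow for 0.7111 to horizon, guard not reached → x = (-4.2920)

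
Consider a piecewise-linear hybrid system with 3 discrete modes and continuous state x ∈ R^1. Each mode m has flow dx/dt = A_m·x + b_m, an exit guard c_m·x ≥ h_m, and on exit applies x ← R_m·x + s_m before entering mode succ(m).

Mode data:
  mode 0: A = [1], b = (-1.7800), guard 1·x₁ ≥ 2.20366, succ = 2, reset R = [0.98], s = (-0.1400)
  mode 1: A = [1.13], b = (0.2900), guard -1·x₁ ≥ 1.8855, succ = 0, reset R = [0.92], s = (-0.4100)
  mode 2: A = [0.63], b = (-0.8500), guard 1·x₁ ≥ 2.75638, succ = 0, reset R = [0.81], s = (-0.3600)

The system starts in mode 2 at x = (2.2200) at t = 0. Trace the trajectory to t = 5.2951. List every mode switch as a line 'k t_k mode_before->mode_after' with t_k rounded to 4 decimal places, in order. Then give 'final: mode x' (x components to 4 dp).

1 0.7618 2->0
2 2.2817 0->2
3 3.4587 2->0
4 4.9786 0->2
final: 2 2.1675

Mode 2: guard c·x = 2.7564 hit at Δt = 0.7618 (t = 0.7618), x⁻ = (2.7564) → reset → x⁺ = (1.8727), jump to mode 0
Mode 0: guard c·x = 2.2037 hit at Δt = 1.5199 (t = 2.2817), x⁻ = (2.2037) → reset → x⁺ = (2.0196), jump to mode 2
Mode 2: guard c·x = 2.7564 hit at Δt = 1.1770 (t = 3.4587), x⁻ = (2.7564) → reset → x⁺ = (1.8727), jump to mode 0
Mode 0: guard c·x = 2.2037 hit at Δt = 1.5199 (t = 4.9786), x⁻ = (2.2037) → reset → x⁺ = (2.0196), jump to mode 2
Mode 2: flow for 0.3165 to horizon, guard not reached → x = (2.1675)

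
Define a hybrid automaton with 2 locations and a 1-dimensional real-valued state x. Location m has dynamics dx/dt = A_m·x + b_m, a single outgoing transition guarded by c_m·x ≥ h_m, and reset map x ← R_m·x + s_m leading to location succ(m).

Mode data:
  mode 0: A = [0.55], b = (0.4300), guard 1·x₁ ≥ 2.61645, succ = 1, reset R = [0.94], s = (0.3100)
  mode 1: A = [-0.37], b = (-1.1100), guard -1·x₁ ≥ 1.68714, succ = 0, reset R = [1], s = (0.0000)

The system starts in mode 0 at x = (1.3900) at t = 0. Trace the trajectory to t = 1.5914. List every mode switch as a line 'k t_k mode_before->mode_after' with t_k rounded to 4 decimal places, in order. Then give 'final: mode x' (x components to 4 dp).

Mode 0: guard c·x = 2.6164 hit at Δt = 0.8140 (t = 0.8140), x⁻ = (2.6164) → reset → x⁺ = (2.7695), jump to mode 1
Mode 1: flow for 0.7774 to horizon, guard not reached → x = (1.3273)

1 0.8140 0->1
final: 1 1.3273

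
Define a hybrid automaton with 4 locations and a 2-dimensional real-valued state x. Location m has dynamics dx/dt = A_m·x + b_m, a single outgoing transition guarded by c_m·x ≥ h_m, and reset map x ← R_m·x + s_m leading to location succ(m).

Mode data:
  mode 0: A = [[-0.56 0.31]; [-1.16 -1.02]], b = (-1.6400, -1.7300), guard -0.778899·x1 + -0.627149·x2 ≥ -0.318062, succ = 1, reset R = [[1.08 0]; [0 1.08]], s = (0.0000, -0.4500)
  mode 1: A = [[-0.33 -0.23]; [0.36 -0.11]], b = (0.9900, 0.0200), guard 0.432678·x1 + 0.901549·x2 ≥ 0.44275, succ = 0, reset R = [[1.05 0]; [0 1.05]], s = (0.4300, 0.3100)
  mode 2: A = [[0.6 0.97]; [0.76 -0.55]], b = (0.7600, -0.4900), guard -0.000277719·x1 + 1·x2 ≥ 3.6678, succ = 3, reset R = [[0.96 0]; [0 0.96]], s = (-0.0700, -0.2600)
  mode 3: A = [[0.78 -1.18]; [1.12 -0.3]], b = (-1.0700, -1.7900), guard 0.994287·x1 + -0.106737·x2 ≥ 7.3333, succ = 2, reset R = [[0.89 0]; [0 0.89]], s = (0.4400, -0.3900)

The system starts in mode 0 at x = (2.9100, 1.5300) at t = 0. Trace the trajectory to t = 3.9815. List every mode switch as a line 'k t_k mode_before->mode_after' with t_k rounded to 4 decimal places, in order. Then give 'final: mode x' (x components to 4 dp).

1 0.6103 0->1
2 1.8928 1->0
3 2.2541 0->1
4 3.6159 1->0
final: 0 1.8197 -1.6670

Mode 0: guard c·x = -0.3181 hit at Δt = 0.6103 (t = 0.6103), x⁻ = (1.2140, -1.0006) → reset → x⁺ = (1.3111, -1.5307), jump to mode 1
Mode 1: guard c·x = 0.4427 hit at Δt = 1.2825 (t = 1.8928), x⁻ = (2.1387, -0.5353) → reset → x⁺ = (2.6756, -0.2521), jump to mode 0
Mode 0: guard c·x = -0.3181 hit at Δt = 0.3613 (t = 2.2541), x⁻ = (1.5546, -1.4237) → reset → x⁺ = (1.6790, -1.9875), jump to mode 1
Mode 1: guard c·x = 0.4427 hit at Δt = 1.3618 (t = 3.6159), x⁻ = (2.4887, -0.7033) → reset → x⁺ = (3.0431, -0.4285), jump to mode 0
Mode 0: flow for 0.3656 to horizon, guard not reached → x = (1.8197, -1.6670)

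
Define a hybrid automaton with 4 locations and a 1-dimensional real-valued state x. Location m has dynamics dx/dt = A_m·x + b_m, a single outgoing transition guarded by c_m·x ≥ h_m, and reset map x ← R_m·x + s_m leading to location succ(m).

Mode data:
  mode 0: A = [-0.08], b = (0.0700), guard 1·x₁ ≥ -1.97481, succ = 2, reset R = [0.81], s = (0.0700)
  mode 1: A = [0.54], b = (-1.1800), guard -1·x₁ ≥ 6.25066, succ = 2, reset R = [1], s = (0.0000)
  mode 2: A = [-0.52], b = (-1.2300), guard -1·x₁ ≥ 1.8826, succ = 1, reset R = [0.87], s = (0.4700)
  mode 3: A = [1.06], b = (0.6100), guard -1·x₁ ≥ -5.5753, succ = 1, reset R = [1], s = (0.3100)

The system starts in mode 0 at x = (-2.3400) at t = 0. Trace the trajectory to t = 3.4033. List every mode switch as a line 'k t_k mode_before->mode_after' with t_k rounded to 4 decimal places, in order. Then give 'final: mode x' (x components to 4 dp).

Mode 0: guard c·x = -1.9748 hit at Δt = 1.5072 (t = 1.5072), x⁻ = (-1.9748) → reset → x⁺ = (-1.5296), jump to mode 2
Mode 2: guard c·x = 1.8826 hit at Δt = 1.0554 (t = 2.5626), x⁻ = (-1.8826) → reset → x⁺ = (-1.1679), jump to mode 1
Mode 1: flow for 0.8407 to horizon, guard not reached → x = (-3.0945)

1 1.5072 0->2
2 2.5626 2->1
final: 1 -3.0945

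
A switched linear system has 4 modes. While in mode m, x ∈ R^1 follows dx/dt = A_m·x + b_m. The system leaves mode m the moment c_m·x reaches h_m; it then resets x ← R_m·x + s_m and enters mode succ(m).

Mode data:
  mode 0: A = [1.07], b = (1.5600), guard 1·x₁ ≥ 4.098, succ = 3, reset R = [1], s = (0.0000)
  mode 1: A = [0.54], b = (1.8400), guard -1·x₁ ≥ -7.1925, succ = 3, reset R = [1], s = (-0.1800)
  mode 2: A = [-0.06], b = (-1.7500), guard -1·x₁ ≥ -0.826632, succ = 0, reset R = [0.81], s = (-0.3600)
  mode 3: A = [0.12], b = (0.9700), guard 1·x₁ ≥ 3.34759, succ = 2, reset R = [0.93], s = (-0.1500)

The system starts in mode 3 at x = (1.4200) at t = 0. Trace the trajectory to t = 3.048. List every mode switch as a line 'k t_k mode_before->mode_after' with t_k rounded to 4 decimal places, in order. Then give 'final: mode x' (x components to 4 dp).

1 1.5390 3->2
2 2.6859 2->0
final: 0 1.1460

Mode 3: guard c·x = 3.3476 hit at Δt = 1.5390 (t = 1.5390), x⁻ = (3.3476) → reset → x⁺ = (2.9633), jump to mode 2
Mode 2: guard c·x = -0.8266 hit at Δt = 1.1469 (t = 2.6859), x⁻ = (0.8266) → reset → x⁺ = (0.3096), jump to mode 0
Mode 0: flow for 0.3621 to horizon, guard not reached → x = (1.1460)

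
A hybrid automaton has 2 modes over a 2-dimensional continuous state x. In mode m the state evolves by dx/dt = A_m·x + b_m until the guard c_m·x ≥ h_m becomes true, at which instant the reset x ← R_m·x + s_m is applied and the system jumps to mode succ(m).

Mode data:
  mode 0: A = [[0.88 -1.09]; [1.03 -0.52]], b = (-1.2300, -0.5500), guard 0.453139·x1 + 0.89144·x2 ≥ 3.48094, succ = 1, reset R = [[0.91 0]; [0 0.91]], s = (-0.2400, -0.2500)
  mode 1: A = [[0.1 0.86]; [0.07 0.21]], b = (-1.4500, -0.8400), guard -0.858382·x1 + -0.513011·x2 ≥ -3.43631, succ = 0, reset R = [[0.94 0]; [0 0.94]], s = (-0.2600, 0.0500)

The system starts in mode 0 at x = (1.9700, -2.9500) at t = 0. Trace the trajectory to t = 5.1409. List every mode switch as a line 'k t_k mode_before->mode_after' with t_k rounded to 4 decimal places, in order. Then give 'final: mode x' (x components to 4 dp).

Mode 0: guard c·x = 3.4809 hit at Δt = 1.0575 (t = 1.0575), x⁻ = (5.3786, 1.1708) → reset → x⁺ = (4.6546, 0.8154), jump to mode 1
Mode 1: guard c·x = -3.4363 hit at Δt = 1.4100 (t = 2.4675), x⁻ = (3.8730, 0.2179) → reset → x⁺ = (3.3806, 0.2548), jump to mode 0
Mode 0: guard c·x = 3.4809 hit at Δt = 0.6206 (t = 3.0881), x⁻ = (3.8927, 1.9261) → reset → x⁺ = (3.3024, 1.5027), jump to mode 1
Mode 1: guard c·x = -3.4363 hit at Δt = 1.1380 (t = 4.2262), x⁻ = (3.3282, 1.1296) → reset → x⁺ = (2.8685, 1.1118), jump to mode 0
Mode 0: flow for 0.9147 to horizon, guard not reached → x = (2.0798, 2.2324)

1 1.0575 0->1
2 2.4675 1->0
3 3.0881 0->1
4 4.2262 1->0
final: 0 2.0798 2.2324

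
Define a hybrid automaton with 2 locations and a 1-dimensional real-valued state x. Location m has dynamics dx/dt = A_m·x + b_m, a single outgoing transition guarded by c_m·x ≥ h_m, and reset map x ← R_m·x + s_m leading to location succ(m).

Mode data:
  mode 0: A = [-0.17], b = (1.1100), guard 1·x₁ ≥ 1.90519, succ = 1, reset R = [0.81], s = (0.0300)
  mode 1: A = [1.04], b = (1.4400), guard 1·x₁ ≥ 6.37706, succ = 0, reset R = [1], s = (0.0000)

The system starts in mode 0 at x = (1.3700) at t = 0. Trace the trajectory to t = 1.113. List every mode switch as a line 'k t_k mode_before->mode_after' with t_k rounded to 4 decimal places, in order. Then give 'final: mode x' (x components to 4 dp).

1 0.6442 0->1
final: 1 3.4317

Mode 0: guard c·x = 1.9052 hit at Δt = 0.6442 (t = 0.6442), x⁻ = (1.9052) → reset → x⁺ = (1.5732), jump to mode 1
Mode 1: flow for 0.4688 to horizon, guard not reached → x = (3.4317)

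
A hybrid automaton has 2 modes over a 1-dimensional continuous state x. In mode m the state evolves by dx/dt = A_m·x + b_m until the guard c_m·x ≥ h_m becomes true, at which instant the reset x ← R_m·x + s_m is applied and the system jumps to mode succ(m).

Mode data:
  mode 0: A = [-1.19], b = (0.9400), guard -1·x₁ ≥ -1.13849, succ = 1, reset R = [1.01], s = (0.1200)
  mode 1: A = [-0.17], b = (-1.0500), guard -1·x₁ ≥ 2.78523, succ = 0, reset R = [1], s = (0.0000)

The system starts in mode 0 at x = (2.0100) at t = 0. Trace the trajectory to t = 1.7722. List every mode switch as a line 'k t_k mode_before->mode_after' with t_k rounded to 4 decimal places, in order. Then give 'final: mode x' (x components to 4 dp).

Mode 0: guard c·x = -1.1385 hit at Δt = 1.0528 (t = 1.0528), x⁻ = (1.1385) → reset → x⁺ = (1.2699), jump to mode 1
Mode 1: flow for 0.7194 to horizon, guard not reached → x = (0.4127)

1 1.0528 0->1
final: 1 0.4127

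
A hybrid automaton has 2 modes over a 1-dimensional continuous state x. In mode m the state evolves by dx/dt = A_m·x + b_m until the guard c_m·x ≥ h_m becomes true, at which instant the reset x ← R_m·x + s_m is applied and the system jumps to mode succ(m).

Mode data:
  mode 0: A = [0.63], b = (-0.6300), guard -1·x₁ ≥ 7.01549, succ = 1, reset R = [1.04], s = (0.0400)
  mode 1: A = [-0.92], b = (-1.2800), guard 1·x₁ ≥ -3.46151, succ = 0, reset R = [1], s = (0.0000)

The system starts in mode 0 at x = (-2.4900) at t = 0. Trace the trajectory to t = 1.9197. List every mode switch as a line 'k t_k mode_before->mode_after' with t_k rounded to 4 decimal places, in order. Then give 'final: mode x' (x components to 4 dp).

1 1.3198 0->1
final: 1 -4.7686

Mode 0: guard c·x = 7.0155 hit at Δt = 1.3198 (t = 1.3198), x⁻ = (-7.0155) → reset → x⁺ = (-7.2561), jump to mode 1
Mode 1: flow for 0.5999 to horizon, guard not reached → x = (-4.7686)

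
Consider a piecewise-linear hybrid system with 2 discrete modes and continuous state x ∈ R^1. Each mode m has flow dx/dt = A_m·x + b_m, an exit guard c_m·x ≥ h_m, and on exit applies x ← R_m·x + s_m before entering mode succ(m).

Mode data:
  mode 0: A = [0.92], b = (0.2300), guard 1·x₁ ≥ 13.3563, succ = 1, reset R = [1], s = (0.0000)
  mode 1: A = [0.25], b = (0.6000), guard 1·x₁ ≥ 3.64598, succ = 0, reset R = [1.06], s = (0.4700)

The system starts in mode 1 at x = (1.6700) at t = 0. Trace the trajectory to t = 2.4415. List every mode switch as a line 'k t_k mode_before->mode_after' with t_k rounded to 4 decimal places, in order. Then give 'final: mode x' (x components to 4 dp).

Mode 1: guard c·x = 3.6460 hit at Δt = 1.5830 (t = 1.5830), x⁻ = (3.6460) → reset → x⁺ = (4.3347), jump to mode 0
Mode 0: flow for 0.8585 to horizon, guard not reached → x = (9.8502)

1 1.5830 1->0
final: 0 9.8502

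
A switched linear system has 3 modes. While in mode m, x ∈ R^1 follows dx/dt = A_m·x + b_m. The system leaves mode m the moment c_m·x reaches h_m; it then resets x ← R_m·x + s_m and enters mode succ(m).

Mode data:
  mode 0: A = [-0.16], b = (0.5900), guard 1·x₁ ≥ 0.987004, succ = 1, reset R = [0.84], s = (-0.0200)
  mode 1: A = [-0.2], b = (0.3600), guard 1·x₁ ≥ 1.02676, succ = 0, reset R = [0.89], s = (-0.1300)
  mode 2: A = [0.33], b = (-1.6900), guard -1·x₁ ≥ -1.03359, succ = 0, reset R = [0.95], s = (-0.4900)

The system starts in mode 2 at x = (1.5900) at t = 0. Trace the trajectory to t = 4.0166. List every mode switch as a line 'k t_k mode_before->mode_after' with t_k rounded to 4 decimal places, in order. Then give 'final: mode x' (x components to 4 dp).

Mode 2: guard c·x = -1.0336 hit at Δt = 0.4434 (t = 0.4434), x⁻ = (1.0336) → reset → x⁺ = (0.4919), jump to mode 0
Mode 0: guard c·x = 0.9870 hit at Δt = 1.0521 (t = 1.4955), x⁻ = (0.9870) → reset → x⁺ = (0.8091), jump to mode 1
Mode 1: guard c·x = 1.0268 hit at Δt = 1.2402 (t = 2.7357), x⁻ = (1.0268) → reset → x⁺ = (0.7838), jump to mode 0
Mode 0: guard c·x = 0.9870 hit at Δt = 0.4534 (t = 3.1891), x⁻ = (0.9870) → reset → x⁺ = (0.8091), jump to mode 1
Mode 1: flow for 0.8275 to horizon, guard not reached → x = (0.9602)

1 0.4434 2->0
2 1.4955 0->1
3 2.7357 1->0
4 3.1891 0->1
final: 1 0.9602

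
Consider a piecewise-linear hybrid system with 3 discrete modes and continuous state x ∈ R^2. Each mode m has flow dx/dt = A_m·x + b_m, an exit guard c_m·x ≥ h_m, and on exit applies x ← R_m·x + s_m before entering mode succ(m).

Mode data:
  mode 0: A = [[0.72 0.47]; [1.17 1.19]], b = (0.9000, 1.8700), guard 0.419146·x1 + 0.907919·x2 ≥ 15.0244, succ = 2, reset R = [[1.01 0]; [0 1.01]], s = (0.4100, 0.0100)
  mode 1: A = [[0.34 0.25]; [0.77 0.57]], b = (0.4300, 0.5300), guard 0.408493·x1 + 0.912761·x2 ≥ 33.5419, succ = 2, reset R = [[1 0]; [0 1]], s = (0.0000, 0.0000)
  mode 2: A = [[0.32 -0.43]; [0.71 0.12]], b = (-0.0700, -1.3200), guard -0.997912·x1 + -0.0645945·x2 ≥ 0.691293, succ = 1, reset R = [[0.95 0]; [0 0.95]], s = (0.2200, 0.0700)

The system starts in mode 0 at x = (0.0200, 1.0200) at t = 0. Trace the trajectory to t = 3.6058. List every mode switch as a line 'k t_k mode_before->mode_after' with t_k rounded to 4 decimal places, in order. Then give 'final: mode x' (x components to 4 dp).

1 1.2141 0->2
2 2.5357 2->1
final: 1 5.7560 32.6398

Mode 0: guard c·x = 15.0244 hit at Δt = 1.2141 (t = 1.2141), x⁻ = (5.8971, 13.8258) → reset → x⁺ = (6.3660, 13.9740), jump to mode 2
Mode 2: guard c·x = 0.6913 hit at Δt = 1.3216 (t = 2.5357), x⁻ = (-1.8172, 17.3709) → reset → x⁺ = (-1.5063, 16.5724), jump to mode 1
Mode 1: flow for 1.0701 to horizon, guard not reached → x = (5.7560, 32.6398)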